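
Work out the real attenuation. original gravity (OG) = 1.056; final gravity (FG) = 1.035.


AA = (OG−FG)/(OG−1)·100;  RA = AA·0.8192
AA = (1.056 − 1.035)/(1.056 − 1)·100 = 37.5000
RA = 37.5000·0.8192

30.7200 %


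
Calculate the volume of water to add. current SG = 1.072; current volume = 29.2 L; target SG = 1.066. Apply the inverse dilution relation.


V_water = V·((SG_curr − 1)/(SG_target − 1) − 1)
V_water = 29.2·((1.072 − 1)/(1.066 − 1) − 1)

2.6545 L


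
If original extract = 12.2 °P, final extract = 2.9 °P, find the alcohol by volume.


SG = 259/(259 − P);  ABV = (OG − FG)·131.25
OG = 259/(259 − 12.2) = 1.0494
FG = 259/(259 − 2.9) = 1.0113
ABV = (1.0494 − 1.0113)·131.25

5.0018 % ABV


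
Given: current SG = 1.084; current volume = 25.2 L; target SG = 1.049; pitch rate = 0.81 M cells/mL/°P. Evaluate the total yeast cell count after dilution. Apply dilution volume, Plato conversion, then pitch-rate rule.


V_w = V·((SG_c−1)/(SG_t−1)−1);  °P = 259 − 259/SG_t;  cells = rate·(V+V_w)·°P
V_w = 25.2·((1.084−1)/(1.049−1)−1) = 18.0000
V_final = 25.2 + 18.0000 = 43.2000
°P = 259 − 259/1.049 = 12.0982
cells = 0.81·43.2000·12.0982

423.3398 billion cells


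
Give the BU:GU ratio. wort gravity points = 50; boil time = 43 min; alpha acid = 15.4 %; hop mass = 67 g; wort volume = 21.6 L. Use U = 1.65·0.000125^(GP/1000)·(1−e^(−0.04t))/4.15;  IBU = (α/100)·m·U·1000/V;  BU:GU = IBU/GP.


U = 1.65·0.000125^(50/1000)·(1−e^(−0.04·43))/4.15 = 0.2083
IBU = (15.4/100)·67·0.2083·1000/21.6 = 99.4790
BU:GU = 99.4790/50

1.9896


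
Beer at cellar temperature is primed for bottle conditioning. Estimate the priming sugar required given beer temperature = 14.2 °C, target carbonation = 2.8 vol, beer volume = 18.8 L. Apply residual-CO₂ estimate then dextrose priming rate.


residual = 14.695·(0.01821 + 0.09011·e^(−0.04·T));  sugar = (target − residual)·4.0·V
residual = 14.695·(0.01821 + 0.09011·e^(−0.04·14.2)) = 1.0179
sugar = (2.8 − 1.0179)·4.0·18.8

134.0105 g


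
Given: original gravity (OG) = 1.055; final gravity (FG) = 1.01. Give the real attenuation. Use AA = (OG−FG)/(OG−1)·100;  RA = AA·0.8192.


AA = (1.055 − 1.01)/(1.055 − 1)·100 = 81.8182
RA = 81.8182·0.8192

67.0255 %


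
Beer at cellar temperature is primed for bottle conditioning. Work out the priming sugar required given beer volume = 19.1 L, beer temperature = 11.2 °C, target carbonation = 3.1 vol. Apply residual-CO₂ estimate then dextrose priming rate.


residual = 14.695·(0.01821 + 0.09011·e^(−0.04·T));  sugar = (target − residual)·4.0·V
residual = 14.695·(0.01821 + 0.09011·e^(−0.04·11.2)) = 1.1136
sugar = (3.1 − 1.1136)·4.0·19.1

151.7600 g


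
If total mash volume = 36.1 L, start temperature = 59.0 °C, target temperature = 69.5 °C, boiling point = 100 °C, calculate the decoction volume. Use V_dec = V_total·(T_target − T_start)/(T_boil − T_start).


V_dec = 36.1·(69.5 − 59.0)/(100 − 59.0)

9.2451 L


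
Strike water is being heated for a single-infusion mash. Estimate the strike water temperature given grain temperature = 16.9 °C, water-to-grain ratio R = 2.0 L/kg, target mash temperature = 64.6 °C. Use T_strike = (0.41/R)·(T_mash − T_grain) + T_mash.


T_strike = (0.41/2.0)·(64.6 − 16.9) + 64.6

74.3785 °C


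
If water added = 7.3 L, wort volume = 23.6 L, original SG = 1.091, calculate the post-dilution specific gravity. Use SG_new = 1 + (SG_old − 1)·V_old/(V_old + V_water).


pts = (1.091 − 1)·1000·23.6/(23.6 + 7.3) = 69.5016
SG_new = 1 + 69.5016/1000

1.0695


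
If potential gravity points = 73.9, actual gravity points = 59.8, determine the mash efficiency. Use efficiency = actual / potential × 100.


efficiency = 59.8 / 73.9 × 100

80.9202 %


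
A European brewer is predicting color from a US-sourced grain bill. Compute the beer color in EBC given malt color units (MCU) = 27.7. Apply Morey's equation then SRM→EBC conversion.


SRM = 1.4922·MCU^0.6859;  EBC = SRM·1.97
SRM = 1.4922·27.7^0.6859 = 14.5621
EBC = 14.5621·1.97

28.6873 EBC


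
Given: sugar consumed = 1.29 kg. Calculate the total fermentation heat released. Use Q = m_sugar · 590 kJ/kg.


Q = 1.29 · 590

761.1000 kJ


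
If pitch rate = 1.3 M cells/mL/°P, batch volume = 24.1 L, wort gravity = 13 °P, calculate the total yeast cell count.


cells (billions) = rate · V_L · °P
cells = 1.3 · 24.1 · 13

407.2900 billion cells


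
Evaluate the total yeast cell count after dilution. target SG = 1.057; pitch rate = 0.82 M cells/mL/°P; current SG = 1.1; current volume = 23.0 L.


V_w = V·((SG_c−1)/(SG_t−1)−1);  °P = 259 − 259/SG_t;  cells = rate·(V+V_w)·°P
V_w = 23.0·((1.1−1)/(1.057−1)−1) = 17.3509
V_final = 23.0 + 17.3509 = 40.3509
°P = 259 − 259/1.057 = 13.9669
cells = 0.82·40.3509·13.9669

462.1325 billion cells


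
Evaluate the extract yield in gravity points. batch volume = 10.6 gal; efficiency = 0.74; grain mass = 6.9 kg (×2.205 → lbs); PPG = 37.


points = lbs × PPG × eff / vol
lbs = 6.9 × 2.205 = 15.2145
points = 15.2145 × 37 × 0.74 / 10.6

39.2993 points


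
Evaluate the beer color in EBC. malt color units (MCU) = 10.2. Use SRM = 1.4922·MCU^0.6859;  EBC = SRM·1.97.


SRM = 1.4922·10.2^0.6859 = 7.3388
EBC = 7.3388·1.97

14.4575 EBC


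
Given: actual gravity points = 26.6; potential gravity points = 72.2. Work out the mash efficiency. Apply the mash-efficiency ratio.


efficiency = actual / potential × 100
efficiency = 26.6 / 72.2 × 100

36.8421 %


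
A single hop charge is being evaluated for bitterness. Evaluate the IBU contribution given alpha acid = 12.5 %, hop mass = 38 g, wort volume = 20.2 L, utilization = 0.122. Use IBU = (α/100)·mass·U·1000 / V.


IBU = (12.5/100)·38·0.122·1000 / 20.2

28.6881 IBU


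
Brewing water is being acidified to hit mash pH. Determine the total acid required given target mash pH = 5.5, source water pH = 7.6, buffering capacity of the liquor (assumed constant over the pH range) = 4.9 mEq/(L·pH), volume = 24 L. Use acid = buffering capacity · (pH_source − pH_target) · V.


acid = 4.9 · (7.6 − 5.5) · 24

246.9600 mEq


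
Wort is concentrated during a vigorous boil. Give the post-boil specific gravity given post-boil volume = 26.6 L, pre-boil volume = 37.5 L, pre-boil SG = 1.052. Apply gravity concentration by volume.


SG_post = 1 + (SG_pre − 1)·V_pre/V_post
pts_pre = (1.052 − 1)·1000 = 52.0000
pts_post = 52.0000·37.5/26.6 = 73.3083
SG_post = 1 + 73.3083/1000

1.0733


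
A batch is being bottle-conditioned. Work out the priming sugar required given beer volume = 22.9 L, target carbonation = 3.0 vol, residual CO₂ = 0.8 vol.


sugar = (target − residual)·4.0·V
sugar = (3.0 − 0.8)·4.0·22.9

201.5200 g


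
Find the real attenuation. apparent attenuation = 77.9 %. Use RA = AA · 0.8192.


RA = 77.9 · 0.8192

63.8157 %


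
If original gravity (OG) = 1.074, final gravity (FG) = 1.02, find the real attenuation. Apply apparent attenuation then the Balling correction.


AA = (OG−FG)/(OG−1)·100;  RA = AA·0.8192
AA = (1.074 − 1.02)/(1.074 − 1)·100 = 72.9730
RA = 72.9730·0.8192

59.7795 %


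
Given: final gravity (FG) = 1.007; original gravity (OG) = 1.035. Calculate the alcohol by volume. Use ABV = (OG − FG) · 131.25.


ABV = (1.035 − 1.007) · 131.25

3.6750 % ABV


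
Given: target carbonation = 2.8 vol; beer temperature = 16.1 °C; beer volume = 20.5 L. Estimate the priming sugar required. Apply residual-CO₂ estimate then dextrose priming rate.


residual = 14.695·(0.01821 + 0.09011·e^(−0.04·T));  sugar = (target − residual)·4.0·V
residual = 14.695·(0.01821 + 0.09011·e^(−0.04·16.1)) = 0.9630
sugar = (2.8 − 0.9630)·4.0·20.5

150.6314 g


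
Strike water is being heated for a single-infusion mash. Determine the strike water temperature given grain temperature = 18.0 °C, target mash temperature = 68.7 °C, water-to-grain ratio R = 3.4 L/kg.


T_strike = (0.41/R)·(T_mash − T_grain) + T_mash
T_strike = (0.41/3.4)·(68.7 − 18.0) + 68.7

74.8138 °C


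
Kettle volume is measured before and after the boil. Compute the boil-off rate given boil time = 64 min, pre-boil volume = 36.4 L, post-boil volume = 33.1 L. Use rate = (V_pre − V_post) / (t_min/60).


rate = (36.4 − 33.1) / (64/60)

3.0937 L/hr


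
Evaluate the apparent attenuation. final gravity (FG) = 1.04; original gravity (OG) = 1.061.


AA = (OG − FG)/(OG − 1) · 100
AA = (1.061 − 1.04)/(1.061 − 1) · 100

34.4262 %


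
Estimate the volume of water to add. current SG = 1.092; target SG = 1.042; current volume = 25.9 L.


V_water = V·((SG_curr − 1)/(SG_target − 1) − 1)
V_water = 25.9·((1.092 − 1)/(1.042 − 1) − 1)

30.8333 L


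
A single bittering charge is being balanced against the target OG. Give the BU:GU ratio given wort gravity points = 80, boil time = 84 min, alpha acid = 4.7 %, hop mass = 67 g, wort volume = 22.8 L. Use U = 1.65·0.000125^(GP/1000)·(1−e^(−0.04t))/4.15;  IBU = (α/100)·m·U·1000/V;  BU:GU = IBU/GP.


U = 1.65·0.000125^(80/1000)·(1−e^(−0.04·84))/4.15 = 0.1870
IBU = (4.7/100)·67·0.1870·1000/22.8 = 25.8269
BU:GU = 25.8269/80

0.3228


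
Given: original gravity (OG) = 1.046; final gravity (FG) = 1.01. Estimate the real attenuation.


AA = (OG−FG)/(OG−1)·100;  RA = AA·0.8192
AA = (1.046 − 1.01)/(1.046 − 1)·100 = 78.2609
RA = 78.2609·0.8192

64.1113 %


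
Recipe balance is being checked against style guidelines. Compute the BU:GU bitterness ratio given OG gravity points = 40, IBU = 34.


BU:GU = IBU / OG_points
BU:GU = 34 / 40

0.8500


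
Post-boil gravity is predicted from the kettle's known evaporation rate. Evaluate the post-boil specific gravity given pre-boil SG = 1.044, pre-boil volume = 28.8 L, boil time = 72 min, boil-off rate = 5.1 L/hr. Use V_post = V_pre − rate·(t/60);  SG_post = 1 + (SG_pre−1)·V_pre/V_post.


V_post = 28.8 − 5.1·(72/60) = 22.6800
SG_post = 1 + (1.044 − 1)·28.8/22.6800

1.0559


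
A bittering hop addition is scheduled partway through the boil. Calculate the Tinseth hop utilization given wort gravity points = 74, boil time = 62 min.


U = 1.65·0.000125^(GP/1000) · (1 − e^(−0.04·t))/4.15
bigness = 1.65·0.000125^(74/1000) = 0.8485
boil_factor = (1 − e^(−0.04·62))/4.15 = 0.2208
U = 0.8485 · 0.2208

0.1873


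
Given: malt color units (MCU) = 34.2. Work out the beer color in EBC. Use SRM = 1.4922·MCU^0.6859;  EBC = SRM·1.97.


SRM = 1.4922·34.2^0.6859 = 16.8273
EBC = 16.8273·1.97

33.1499 EBC


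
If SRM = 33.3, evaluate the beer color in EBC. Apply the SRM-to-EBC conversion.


EBC = SRM · 1.97
EBC = 33.3 · 1.97

65.6010 EBC


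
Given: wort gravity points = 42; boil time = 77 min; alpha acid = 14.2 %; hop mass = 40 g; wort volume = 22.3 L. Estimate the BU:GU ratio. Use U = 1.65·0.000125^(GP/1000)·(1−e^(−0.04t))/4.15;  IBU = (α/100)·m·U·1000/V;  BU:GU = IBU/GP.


U = 1.65·0.000125^(42/1000)·(1−e^(−0.04·77))/4.15 = 0.2601
IBU = (14.2/100)·40·0.2601·1000/22.3 = 66.2394
BU:GU = 66.2394/42

1.5771


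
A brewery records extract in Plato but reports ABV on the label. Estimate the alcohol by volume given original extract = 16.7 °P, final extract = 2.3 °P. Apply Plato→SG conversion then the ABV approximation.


SG = 259/(259 − P);  ABV = (OG − FG)·131.25
OG = 259/(259 − 16.7) = 1.0689
FG = 259/(259 − 2.3) = 1.0090
ABV = (1.0689 − 1.0090)·131.25

7.8701 % ABV


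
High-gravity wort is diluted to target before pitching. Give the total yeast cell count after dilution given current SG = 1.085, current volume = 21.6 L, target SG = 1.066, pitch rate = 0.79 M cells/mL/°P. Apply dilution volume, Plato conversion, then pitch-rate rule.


V_w = V·((SG_c−1)/(SG_t−1)−1);  °P = 259 − 259/SG_t;  cells = rate·(V+V_w)·°P
V_w = 21.6·((1.085−1)/(1.066−1)−1) = 6.2182
V_final = 21.6 + 6.2182 = 27.8182
°P = 259 − 259/1.066 = 16.0356
cells = 0.79·27.8182·16.0356

352.4052 billion cells


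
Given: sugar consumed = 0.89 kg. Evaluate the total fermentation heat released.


Q = m_sugar · 590 kJ/kg
Q = 0.89 · 590

525.1000 kJ


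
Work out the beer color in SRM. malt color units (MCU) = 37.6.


SRM = 1.4922 · MCU^0.6859
SRM = 1.4922 · 37.6^0.6859

17.9576 SRM


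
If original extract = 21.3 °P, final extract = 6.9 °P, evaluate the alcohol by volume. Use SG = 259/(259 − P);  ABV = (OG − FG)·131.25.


OG = 259/(259 − 21.3) = 1.0896
FG = 259/(259 − 6.9) = 1.0274
ABV = (1.0896 − 1.0274)·131.25

8.1688 % ABV


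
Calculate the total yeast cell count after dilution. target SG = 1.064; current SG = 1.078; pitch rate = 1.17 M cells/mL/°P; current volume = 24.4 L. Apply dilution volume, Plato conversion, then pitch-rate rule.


V_w = V·((SG_c−1)/(SG_t−1)−1);  °P = 259 − 259/SG_t;  cells = rate·(V+V_w)·°P
V_w = 24.4·((1.078−1)/(1.064−1)−1) = 5.3375
V_final = 24.4 + 5.3375 = 29.7375
°P = 259 − 259/1.064 = 15.5789
cells = 1.17·29.7375·15.5789

542.0364 billion cells


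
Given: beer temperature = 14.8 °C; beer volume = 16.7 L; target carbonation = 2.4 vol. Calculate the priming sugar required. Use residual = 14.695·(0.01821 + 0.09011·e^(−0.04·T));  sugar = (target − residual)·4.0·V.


residual = 14.695·(0.01821 + 0.09011·e^(−0.04·14.8)) = 1.0002
sugar = (2.4 − 1.0002)·4.0·16.7

93.5099 g


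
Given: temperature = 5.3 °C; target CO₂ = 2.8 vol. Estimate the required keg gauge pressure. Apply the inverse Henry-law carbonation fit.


psi = vols/(0.01821 + 0.09011·e^(−0.04·T)) − 14.695
psi = 2.8/(0.01821 + 0.09011·e^(−0.04·5.3)) − 14.695

16.0385 psi


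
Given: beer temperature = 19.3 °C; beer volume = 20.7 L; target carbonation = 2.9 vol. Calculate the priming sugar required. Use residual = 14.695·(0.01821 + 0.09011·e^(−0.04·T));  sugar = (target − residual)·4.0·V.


residual = 14.695·(0.01821 + 0.09011·e^(−0.04·19.3)) = 0.8795
sugar = (2.9 − 0.8795)·4.0·20.7

167.2993 g


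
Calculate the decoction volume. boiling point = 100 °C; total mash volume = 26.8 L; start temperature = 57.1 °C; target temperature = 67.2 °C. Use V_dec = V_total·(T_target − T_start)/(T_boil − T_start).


V_dec = 26.8·(67.2 − 57.1)/(100 − 57.1)

6.3096 L


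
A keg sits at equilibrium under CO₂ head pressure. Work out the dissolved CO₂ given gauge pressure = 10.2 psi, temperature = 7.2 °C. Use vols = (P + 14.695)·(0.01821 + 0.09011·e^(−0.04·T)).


vols = (10.2 + 14.695)·(0.01821 + 0.09011·e^(−0.04·7.2))

2.1353 volumes


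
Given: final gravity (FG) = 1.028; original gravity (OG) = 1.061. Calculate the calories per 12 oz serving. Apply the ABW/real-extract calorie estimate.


ABW = (OG−FG)·131.25·0.79/FG;  °P = 259 − 259/SG (for OG→OE and FG→AE);  RE = 0.1808·OE + 0.8192·AE;  Cal = (6.9·ABW + 4·(RE−0.1))·FG·3.55
ABW = (1.061 − 1.028)·131.25·0.79/1.028 = 3.3285
OE = 259 − 259/1.061 = 14.8907 °P
AE = 259 − 259/1.028 = 7.0545 °P
RE = 0.1808·14.8907 + 0.8192·7.0545 = 8.4713 °P
Cal = (6.9·3.3285 + 4·(8.4713−0.1))·1.028·3.55

206.0145 kcal


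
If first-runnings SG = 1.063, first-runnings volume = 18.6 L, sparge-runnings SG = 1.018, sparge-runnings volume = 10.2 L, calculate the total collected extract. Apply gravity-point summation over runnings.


total = Σ (SG_i − 1)·1000·V_i
first = (1.063 − 1)·1000·18.6 = 1171.8000
sparge = (1.018 − 1)·1000·10.2 = 183.6000
total = 1171.8000 + 183.6000

1355.4000 gravity·L


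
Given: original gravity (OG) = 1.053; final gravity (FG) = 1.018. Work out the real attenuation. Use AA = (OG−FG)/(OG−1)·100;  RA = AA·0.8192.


AA = (1.053 − 1.018)/(1.053 − 1)·100 = 66.0377
RA = 66.0377·0.8192

54.0981 %


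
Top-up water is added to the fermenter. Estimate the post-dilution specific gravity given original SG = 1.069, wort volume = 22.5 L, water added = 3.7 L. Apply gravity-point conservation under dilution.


SG_new = 1 + (SG_old − 1)·V_old/(V_old + V_water)
pts = (1.069 − 1)·1000·22.5/(22.5 + 3.7) = 59.2557
SG_new = 1 + 59.2557/1000

1.0593


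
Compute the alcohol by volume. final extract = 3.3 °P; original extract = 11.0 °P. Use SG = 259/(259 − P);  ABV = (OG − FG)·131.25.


OG = 259/(259 − 11.0) = 1.0444
FG = 259/(259 − 3.3) = 1.0129
ABV = (1.0444 − 1.0129)·131.25

4.1277 % ABV


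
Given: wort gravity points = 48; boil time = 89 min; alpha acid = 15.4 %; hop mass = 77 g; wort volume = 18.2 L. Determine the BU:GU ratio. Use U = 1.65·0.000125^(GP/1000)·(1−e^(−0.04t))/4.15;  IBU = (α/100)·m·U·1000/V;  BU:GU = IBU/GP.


U = 1.65·0.000125^(48/1000)·(1−e^(−0.04·89))/4.15 = 0.2509
IBU = (15.4/100)·77·0.2509·1000/18.2 = 163.4925
BU:GU = 163.4925/48

3.4061


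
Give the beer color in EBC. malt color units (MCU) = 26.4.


SRM = 1.4922·MCU^0.6859;  EBC = SRM·1.97
SRM = 1.4922·26.4^0.6859 = 14.0898
EBC = 14.0898·1.97

27.7569 EBC


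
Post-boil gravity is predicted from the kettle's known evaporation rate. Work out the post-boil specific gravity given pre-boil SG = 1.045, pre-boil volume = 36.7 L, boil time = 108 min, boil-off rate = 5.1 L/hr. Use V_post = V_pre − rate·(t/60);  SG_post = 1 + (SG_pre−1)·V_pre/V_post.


V_post = 36.7 − 5.1·(108/60) = 27.5200
SG_post = 1 + (1.045 − 1)·36.7/27.5200

1.0600


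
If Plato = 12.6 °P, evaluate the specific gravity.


SG = 259/(259 − P)
SG = 259/(259 − 12.6)

1.0511


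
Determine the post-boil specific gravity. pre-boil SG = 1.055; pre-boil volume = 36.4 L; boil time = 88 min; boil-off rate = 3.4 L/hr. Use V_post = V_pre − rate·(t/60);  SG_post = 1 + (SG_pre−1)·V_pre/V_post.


V_post = 36.4 − 3.4·(88/60) = 31.4133
SG_post = 1 + (1.055 − 1)·36.4/31.4133

1.0637


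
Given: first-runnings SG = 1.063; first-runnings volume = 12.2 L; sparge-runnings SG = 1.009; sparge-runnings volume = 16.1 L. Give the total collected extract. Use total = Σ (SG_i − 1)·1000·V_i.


first = (1.063 − 1)·1000·12.2 = 768.6000
sparge = (1.009 − 1)·1000·16.1 = 144.9000
total = 768.6000 + 144.9000

913.5000 gravity·L


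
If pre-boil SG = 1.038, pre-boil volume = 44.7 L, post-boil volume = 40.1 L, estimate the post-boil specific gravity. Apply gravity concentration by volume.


SG_post = 1 + (SG_pre − 1)·V_pre/V_post
pts_pre = (1.038 − 1)·1000 = 38.0000
pts_post = 38.0000·44.7/40.1 = 42.3591
SG_post = 1 + 42.3591/1000

1.0424


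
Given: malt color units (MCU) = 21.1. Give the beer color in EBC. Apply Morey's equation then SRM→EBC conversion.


SRM = 1.4922·MCU^0.6859;  EBC = SRM·1.97
SRM = 1.4922·21.1^0.6859 = 12.0824
EBC = 12.0824·1.97

23.8023 EBC


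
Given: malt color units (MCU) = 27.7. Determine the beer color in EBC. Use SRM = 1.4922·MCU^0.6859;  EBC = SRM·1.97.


SRM = 1.4922·27.7^0.6859 = 14.5621
EBC = 14.5621·1.97

28.6873 EBC


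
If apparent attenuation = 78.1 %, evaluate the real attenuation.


RA = AA · 0.8192
RA = 78.1 · 0.8192

63.9795 %


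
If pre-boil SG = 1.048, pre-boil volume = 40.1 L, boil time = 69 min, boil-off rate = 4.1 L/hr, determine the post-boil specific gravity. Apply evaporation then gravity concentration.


V_post = V_pre − rate·(t/60);  SG_post = 1 + (SG_pre−1)·V_pre/V_post
V_post = 40.1 − 4.1·(69/60) = 35.3850
SG_post = 1 + (1.048 − 1)·40.1/35.3850

1.0544


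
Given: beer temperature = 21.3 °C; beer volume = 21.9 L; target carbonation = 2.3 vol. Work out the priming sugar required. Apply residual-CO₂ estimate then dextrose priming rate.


residual = 14.695·(0.01821 + 0.09011·e^(−0.04·T));  sugar = (target − residual)·4.0·V
residual = 14.695·(0.01821 + 0.09011·e^(−0.04·21.3)) = 0.8324
sugar = (2.3 − 0.8324)·4.0·21.9

128.5588 g


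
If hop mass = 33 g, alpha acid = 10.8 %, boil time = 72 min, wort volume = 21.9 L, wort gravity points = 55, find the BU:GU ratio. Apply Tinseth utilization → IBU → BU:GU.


U = 1.65·0.000125^(GP/1000)·(1−e^(−0.04t))/4.15;  IBU = (α/100)·m·U·1000/V;  BU:GU = IBU/GP
U = 1.65·0.000125^(55/1000)·(1−e^(−0.04·72))/4.15 = 0.2289
IBU = (10.8/100)·33·0.2289·1000/21.9 = 37.2537
BU:GU = 37.2537/55

0.6773


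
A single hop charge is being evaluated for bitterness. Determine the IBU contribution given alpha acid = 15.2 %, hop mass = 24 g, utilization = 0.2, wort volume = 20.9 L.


IBU = (α/100)·mass·U·1000 / V
IBU = (15.2/100)·24·0.2·1000 / 20.9

34.9091 IBU


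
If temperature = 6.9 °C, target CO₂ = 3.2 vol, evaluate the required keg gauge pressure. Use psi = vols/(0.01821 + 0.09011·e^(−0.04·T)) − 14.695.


psi = 3.2/(0.01821 + 0.09011·e^(−0.04·6.9)) − 14.695

22.2622 psi


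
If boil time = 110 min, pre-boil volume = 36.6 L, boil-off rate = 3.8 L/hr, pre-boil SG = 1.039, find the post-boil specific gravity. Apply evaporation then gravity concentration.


V_post = V_pre − rate·(t/60);  SG_post = 1 + (SG_pre−1)·V_pre/V_post
V_post = 36.6 − 3.8·(110/60) = 29.6333
SG_post = 1 + (1.039 − 1)·36.6/29.6333

1.0482


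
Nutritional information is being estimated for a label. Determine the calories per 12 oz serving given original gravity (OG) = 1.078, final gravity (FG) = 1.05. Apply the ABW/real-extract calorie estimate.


ABW = (OG−FG)·131.25·0.79/FG;  °P = 259 − 259/SG (for OG→OE and FG→AE);  RE = 0.1808·OE + 0.8192·AE;  Cal = (6.9·ABW + 4·(RE−0.1))·FG·3.55
ABW = (1.078 − 1.05)·131.25·0.79/1.05 = 2.7650
OE = 259 − 259/1.078 = 18.7403 °P
AE = 259 − 259/1.05 = 12.3333 °P
RE = 0.1808·18.7403 + 0.8192·12.3333 = 13.4917 °P
Cal = (6.9·2.7650 + 4·(13.4917−0.1))·1.05·3.55

270.7854 kcal


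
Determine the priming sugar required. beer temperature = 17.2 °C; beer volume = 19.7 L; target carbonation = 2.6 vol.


residual = 14.695·(0.01821 + 0.09011·e^(−0.04·T));  sugar = (target − residual)·4.0·V
residual = 14.695·(0.01821 + 0.09011·e^(−0.04·17.2)) = 0.9331
sugar = (2.6 − 0.9331)·4.0·19.7

131.3520 g


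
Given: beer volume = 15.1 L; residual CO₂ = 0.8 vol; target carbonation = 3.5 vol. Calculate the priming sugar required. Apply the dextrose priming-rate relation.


sugar = (target − residual)·4.0·V
sugar = (3.5 − 0.8)·4.0·15.1

163.0800 g


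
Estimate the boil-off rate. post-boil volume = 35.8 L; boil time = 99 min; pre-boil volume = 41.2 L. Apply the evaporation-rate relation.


rate = (V_pre − V_post) / (t_min/60)
rate = (41.2 − 35.8) / (99/60)

3.2727 L/hr


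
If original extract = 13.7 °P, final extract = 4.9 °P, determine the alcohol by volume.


SG = 259/(259 − P);  ABV = (OG − FG)·131.25
OG = 259/(259 − 13.7) = 1.0558
FG = 259/(259 − 4.9) = 1.0193
ABV = (1.0558 − 1.0193)·131.25

4.7993 % ABV


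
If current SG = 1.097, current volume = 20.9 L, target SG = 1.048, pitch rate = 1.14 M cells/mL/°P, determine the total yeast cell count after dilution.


V_w = V·((SG_c−1)/(SG_t−1)−1);  °P = 259 − 259/SG_t;  cells = rate·(V+V_w)·°P
V_w = 20.9·((1.097−1)/(1.048−1)−1) = 21.3354
V_final = 20.9 + 21.3354 = 42.2354
°P = 259 − 259/1.048 = 11.8626
cells = 1.14·42.2354·11.8626

571.1647 billion cells


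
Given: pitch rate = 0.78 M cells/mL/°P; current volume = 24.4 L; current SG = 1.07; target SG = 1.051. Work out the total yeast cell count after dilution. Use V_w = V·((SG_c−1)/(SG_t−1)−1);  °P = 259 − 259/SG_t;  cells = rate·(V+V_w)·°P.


V_w = 24.4·((1.07−1)/(1.051−1)−1) = 9.0902
V_final = 24.4 + 9.0902 = 33.4902
°P = 259 − 259/1.051 = 12.5680
cells = 0.78·33.4902·12.5680

328.3065 billion cells


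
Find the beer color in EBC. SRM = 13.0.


EBC = SRM · 1.97
EBC = 13.0 · 1.97

25.6100 EBC


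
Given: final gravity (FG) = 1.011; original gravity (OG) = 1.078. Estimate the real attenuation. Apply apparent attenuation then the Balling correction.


AA = (OG−FG)/(OG−1)·100;  RA = AA·0.8192
AA = (1.078 − 1.011)/(1.078 − 1)·100 = 85.8974
RA = 85.8974·0.8192

70.3672 %


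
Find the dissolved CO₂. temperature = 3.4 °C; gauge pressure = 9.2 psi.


vols = (P + 14.695)·(0.01821 + 0.09011·e^(−0.04·T))
vols = (9.2 + 14.695)·(0.01821 + 0.09011·e^(−0.04·3.4))

2.3145 volumes


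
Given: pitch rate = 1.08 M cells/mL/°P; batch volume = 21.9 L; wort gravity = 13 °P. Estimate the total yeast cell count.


cells (billions) = rate · V_L · °P
cells = 1.08 · 21.9 · 13

307.4760 billion cells


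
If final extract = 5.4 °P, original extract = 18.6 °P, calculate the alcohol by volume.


SG = 259/(259 − P);  ABV = (OG − FG)·131.25
OG = 259/(259 − 18.6) = 1.0774
FG = 259/(259 − 5.4) = 1.0213
ABV = (1.0774 − 1.0213)·131.25

7.3602 % ABV


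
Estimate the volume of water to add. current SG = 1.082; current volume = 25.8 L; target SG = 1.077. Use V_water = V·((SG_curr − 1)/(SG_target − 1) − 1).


V_water = 25.8·((1.082 − 1)/(1.077 − 1) − 1)

1.6753 L


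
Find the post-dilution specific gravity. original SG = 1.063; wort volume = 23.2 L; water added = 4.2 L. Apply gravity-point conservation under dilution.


SG_new = 1 + (SG_old − 1)·V_old/(V_old + V_water)
pts = (1.063 − 1)·1000·23.2/(23.2 + 4.2) = 53.3431
SG_new = 1 + 53.3431/1000

1.0533


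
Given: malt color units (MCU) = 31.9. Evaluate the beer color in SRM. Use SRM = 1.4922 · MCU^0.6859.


SRM = 1.4922 · 31.9^0.6859

16.0427 SRM


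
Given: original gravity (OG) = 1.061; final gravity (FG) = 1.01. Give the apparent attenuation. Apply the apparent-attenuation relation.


AA = (OG − FG)/(OG − 1) · 100
AA = (1.061 − 1.01)/(1.061 − 1) · 100

83.6066 %


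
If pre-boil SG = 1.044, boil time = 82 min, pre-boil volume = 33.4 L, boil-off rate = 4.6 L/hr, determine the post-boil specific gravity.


V_post = V_pre − rate·(t/60);  SG_post = 1 + (SG_pre−1)·V_pre/V_post
V_post = 33.4 − 4.6·(82/60) = 27.1133
SG_post = 1 + (1.044 − 1)·33.4/27.1133

1.0542


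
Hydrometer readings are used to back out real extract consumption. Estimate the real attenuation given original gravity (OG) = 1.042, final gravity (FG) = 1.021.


AA = (OG−FG)/(OG−1)·100;  RA = AA·0.8192
AA = (1.042 − 1.021)/(1.042 − 1)·100 = 50.0000
RA = 50.0000·0.8192

40.9600 %


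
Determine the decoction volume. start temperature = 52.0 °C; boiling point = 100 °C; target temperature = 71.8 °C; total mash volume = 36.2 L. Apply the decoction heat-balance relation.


V_dec = V_total·(T_target − T_start)/(T_boil − T_start)
V_dec = 36.2·(71.8 − 52.0)/(100 − 52.0)

14.9325 L


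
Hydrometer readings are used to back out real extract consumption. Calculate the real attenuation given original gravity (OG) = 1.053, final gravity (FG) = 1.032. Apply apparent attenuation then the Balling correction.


AA = (OG−FG)/(OG−1)·100;  RA = AA·0.8192
AA = (1.053 − 1.032)/(1.053 − 1)·100 = 39.6226
RA = 39.6226·0.8192

32.4589 %


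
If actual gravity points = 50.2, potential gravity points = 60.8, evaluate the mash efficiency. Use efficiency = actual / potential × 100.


efficiency = 50.2 / 60.8 × 100

82.5658 %


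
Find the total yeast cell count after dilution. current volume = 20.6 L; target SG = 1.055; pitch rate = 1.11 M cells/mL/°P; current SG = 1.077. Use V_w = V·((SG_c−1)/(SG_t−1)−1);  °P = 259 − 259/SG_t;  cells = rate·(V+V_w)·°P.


V_w = 20.6·((1.077−1)/(1.055−1)−1) = 8.2400
V_final = 20.6 + 8.2400 = 28.8400
°P = 259 − 259/1.055 = 13.5024
cells = 1.11·28.8400·13.5024

432.2433 billion cells


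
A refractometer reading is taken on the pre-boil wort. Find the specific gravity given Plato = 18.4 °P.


SG = 259/(259 − P)
SG = 259/(259 − 18.4)

1.0765


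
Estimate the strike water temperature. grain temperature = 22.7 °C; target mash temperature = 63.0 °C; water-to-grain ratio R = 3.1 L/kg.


T_strike = (0.41/R)·(T_mash − T_grain) + T_mash
T_strike = (0.41/3.1)·(63.0 − 22.7) + 63.0

68.3300 °C


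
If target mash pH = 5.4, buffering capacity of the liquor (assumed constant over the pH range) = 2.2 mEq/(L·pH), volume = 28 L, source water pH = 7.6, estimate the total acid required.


acid = buffering capacity · (pH_source − pH_target) · V
acid = 2.2 · (7.6 − 5.4) · 28

135.5200 mEq


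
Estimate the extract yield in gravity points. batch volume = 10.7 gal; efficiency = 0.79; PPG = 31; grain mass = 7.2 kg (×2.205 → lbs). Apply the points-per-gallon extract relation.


points = lbs × PPG × eff / vol
lbs = 7.2 × 2.205 = 15.8760
points = 15.8760 × 31 × 0.79 / 10.7

36.3368 points


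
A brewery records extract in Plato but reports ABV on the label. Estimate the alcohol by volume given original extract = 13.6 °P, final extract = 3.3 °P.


SG = 259/(259 − P);  ABV = (OG − FG)·131.25
OG = 259/(259 − 13.6) = 1.0554
FG = 259/(259 − 3.3) = 1.0129
ABV = (1.0554 − 1.0129)·131.25

5.5800 % ABV


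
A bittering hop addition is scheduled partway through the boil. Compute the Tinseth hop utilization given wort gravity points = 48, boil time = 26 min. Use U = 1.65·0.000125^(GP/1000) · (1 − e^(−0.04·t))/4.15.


bigness = 1.65·0.000125^(48/1000) = 1.0719
boil_factor = (1 − e^(−0.04·26))/4.15 = 0.1558
U = 1.0719 · 0.1558

0.1670


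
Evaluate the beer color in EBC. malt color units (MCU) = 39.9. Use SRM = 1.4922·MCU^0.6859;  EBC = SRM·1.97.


SRM = 1.4922·39.9^0.6859 = 18.7040
EBC = 18.7040·1.97

36.8469 EBC


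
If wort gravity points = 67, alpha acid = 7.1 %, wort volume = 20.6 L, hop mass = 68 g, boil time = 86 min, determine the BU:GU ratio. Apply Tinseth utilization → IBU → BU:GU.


U = 1.65·0.000125^(GP/1000)·(1−e^(−0.04t))/4.15;  IBU = (α/100)·m·U·1000/V;  BU:GU = IBU/GP
U = 1.65·0.000125^(67/1000)·(1−e^(−0.04·86))/4.15 = 0.2108
IBU = (7.1/100)·68·0.2108·1000/20.6 = 49.3941
BU:GU = 49.3941/67

0.7372


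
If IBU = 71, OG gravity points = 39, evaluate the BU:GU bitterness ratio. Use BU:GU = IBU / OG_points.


BU:GU = 71 / 39

1.8205


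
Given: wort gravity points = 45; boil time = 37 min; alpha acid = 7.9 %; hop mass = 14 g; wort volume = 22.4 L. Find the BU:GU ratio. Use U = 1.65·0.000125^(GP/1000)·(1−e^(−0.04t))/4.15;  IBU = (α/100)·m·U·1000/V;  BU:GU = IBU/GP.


U = 1.65·0.000125^(45/1000)·(1−e^(−0.04·37))/4.15 = 0.2049
IBU = (7.9/100)·14·0.2049·1000/22.4 = 10.1187
BU:GU = 10.1187/45

0.2249


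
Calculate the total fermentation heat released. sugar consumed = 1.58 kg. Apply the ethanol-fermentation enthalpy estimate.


Q = m_sugar · 590 kJ/kg
Q = 1.58 · 590

932.2000 kJ


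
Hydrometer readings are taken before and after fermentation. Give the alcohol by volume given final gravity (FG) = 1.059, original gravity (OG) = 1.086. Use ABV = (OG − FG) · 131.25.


ABV = (1.086 − 1.059) · 131.25

3.5438 % ABV


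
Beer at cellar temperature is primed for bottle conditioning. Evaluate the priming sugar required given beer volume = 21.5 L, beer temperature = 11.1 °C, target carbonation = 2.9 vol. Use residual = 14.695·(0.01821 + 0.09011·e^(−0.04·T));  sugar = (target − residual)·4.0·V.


residual = 14.695·(0.01821 + 0.09011·e^(−0.04·11.1)) = 1.1170
sugar = (2.9 − 1.1170)·4.0·21.5

153.3377 g


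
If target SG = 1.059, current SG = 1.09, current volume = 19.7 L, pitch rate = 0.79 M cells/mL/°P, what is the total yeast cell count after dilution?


V_w = V·((SG_c−1)/(SG_t−1)−1);  °P = 259 − 259/SG_t;  cells = rate·(V+V_w)·°P
V_w = 19.7·((1.09−1)/(1.059−1)−1) = 10.3508
V_final = 19.7 + 10.3508 = 30.0508
°P = 259 − 259/1.059 = 14.4297
cells = 0.79·30.0508·14.4297

342.5624 billion cells


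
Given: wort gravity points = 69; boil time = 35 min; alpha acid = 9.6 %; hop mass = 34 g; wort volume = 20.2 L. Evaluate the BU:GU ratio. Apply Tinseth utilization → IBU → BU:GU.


U = 1.65·0.000125^(GP/1000)·(1−e^(−0.04t))/4.15;  IBU = (α/100)·m·U·1000/V;  BU:GU = IBU/GP
U = 1.65·0.000125^(69/1000)·(1−e^(−0.04·35))/4.15 = 0.1611
IBU = (9.6/100)·34·0.1611·1000/20.2 = 26.0345
BU:GU = 26.0345/69

0.3773


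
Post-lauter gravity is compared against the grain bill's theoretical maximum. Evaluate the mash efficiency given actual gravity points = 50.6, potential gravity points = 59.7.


efficiency = actual / potential × 100
efficiency = 50.6 / 59.7 × 100

84.7571 %


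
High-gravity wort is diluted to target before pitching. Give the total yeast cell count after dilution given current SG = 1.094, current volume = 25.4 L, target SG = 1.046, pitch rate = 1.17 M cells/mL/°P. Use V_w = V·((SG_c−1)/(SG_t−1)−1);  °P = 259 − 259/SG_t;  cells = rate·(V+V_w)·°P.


V_w = 25.4·((1.094−1)/(1.046−1)−1) = 26.5043
V_final = 25.4 + 26.5043 = 51.9043
°P = 259 − 259/1.046 = 11.3901
cells = 1.17·51.9043·11.3901

691.6964 billion cells


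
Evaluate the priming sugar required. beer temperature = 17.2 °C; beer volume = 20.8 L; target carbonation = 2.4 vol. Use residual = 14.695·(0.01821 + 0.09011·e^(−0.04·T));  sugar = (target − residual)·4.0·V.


residual = 14.695·(0.01821 + 0.09011·e^(−0.04·17.2)) = 0.9331
sugar = (2.4 − 0.9331)·4.0·20.8

122.0464 g


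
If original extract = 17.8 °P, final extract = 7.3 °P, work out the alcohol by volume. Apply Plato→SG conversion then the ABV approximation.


SG = 259/(259 − P);  ABV = (OG − FG)·131.25
OG = 259/(259 − 17.8) = 1.0738
FG = 259/(259 − 7.3) = 1.0290
ABV = (1.0738 − 1.0290)·131.25

5.8793 % ABV


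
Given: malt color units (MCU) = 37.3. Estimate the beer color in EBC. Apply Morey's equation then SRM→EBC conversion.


SRM = 1.4922·MCU^0.6859;  EBC = SRM·1.97
SRM = 1.4922·37.3^0.6859 = 17.8592
EBC = 17.8592·1.97

35.1826 EBC


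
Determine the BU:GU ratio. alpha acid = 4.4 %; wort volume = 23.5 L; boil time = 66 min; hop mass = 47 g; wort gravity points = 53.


U = 1.65·0.000125^(GP/1000)·(1−e^(−0.04t))/4.15;  IBU = (α/100)·m·U·1000/V;  BU:GU = IBU/GP
U = 1.65·0.000125^(53/1000)·(1−e^(−0.04·66))/4.15 = 0.2293
IBU = (4.4/100)·47·0.2293·1000/23.5 = 20.1791
BU:GU = 20.1791/53

0.3807


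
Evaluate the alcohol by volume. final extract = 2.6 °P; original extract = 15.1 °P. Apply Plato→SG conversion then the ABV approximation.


SG = 259/(259 − P);  ABV = (OG − FG)·131.25
OG = 259/(259 − 15.1) = 1.0619
FG = 259/(259 − 2.6) = 1.0101
ABV = (1.0619 − 1.0101)·131.25

6.7948 % ABV


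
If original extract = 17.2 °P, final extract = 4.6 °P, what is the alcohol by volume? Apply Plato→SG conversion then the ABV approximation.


SG = 259/(259 − P);  ABV = (OG − FG)·131.25
OG = 259/(259 − 17.2) = 1.0711
FG = 259/(259 − 4.6) = 1.0181
ABV = (1.0711 − 1.0181)·131.25

6.9630 % ABV


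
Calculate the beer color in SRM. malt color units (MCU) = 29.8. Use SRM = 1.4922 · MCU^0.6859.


SRM = 1.4922 · 29.8^0.6859

15.3106 SRM


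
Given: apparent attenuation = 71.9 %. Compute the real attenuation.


RA = AA · 0.8192
RA = 71.9 · 0.8192

58.9005 %


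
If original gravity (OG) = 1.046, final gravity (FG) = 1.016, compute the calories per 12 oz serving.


ABW = (OG−FG)·131.25·0.79/FG;  °P = 259 − 259/SG (for OG→OE and FG→AE);  RE = 0.1808·OE + 0.8192·AE;  Cal = (6.9·ABW + 4·(RE−0.1))·FG·3.55
ABW = (1.046 − 1.016)·131.25·0.79/1.016 = 3.0616
OE = 259 − 259/1.046 = 11.3901 °P
AE = 259 − 259/1.016 = 4.0787 °P
RE = 0.1808·11.3901 + 0.8192·4.0787 = 5.4006 °P
Cal = (6.9·3.0616 + 4·(5.4006−0.1))·1.016·3.55

152.6680 kcal


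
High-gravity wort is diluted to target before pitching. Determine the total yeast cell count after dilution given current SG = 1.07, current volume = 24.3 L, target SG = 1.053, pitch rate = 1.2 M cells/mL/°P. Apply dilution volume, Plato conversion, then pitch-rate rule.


V_w = V·((SG_c−1)/(SG_t−1)−1);  °P = 259 − 259/SG_t;  cells = rate·(V+V_w)·°P
V_w = 24.3·((1.07−1)/(1.053−1)−1) = 7.7943
V_final = 24.3 + 7.7943 = 32.0943
°P = 259 − 259/1.053 = 13.0361
cells = 1.2·32.0943·13.0361

502.0615 billion cells


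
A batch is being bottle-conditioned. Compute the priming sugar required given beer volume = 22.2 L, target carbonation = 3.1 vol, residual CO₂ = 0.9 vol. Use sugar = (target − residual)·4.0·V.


sugar = (3.1 − 0.9)·4.0·22.2

195.3600 g


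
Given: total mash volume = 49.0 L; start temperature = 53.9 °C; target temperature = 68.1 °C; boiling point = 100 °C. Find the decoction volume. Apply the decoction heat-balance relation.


V_dec = V_total·(T_target − T_start)/(T_boil − T_start)
V_dec = 49.0·(68.1 − 53.9)/(100 − 53.9)

15.0933 L


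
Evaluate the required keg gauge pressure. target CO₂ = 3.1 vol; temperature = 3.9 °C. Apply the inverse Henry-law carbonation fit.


psi = vols/(0.01821 + 0.09011·e^(−0.04·T)) − 14.695
psi = 3.1/(0.01821 + 0.09011·e^(−0.04·3.9)) − 14.695

17.8323 psi


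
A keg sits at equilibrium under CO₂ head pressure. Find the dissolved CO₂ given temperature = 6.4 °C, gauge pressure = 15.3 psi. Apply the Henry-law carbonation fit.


vols = (P + 14.695)·(0.01821 + 0.09011·e^(−0.04·T))
vols = (15.3 + 14.695)·(0.01821 + 0.09011·e^(−0.04·6.4))

2.6386 volumes


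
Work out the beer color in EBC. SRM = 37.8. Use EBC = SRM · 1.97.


EBC = 37.8 · 1.97

74.4660 EBC


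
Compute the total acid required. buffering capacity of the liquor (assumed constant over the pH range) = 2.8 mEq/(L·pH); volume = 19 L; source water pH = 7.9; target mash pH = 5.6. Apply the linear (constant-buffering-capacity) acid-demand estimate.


acid = buffering capacity · (pH_source − pH_target) · V
acid = 2.8 · (7.9 − 5.6) · 19

122.3600 mEq


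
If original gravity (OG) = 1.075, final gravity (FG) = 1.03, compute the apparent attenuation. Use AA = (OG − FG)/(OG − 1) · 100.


AA = (1.075 − 1.03)/(1.075 − 1) · 100

60.0000 %


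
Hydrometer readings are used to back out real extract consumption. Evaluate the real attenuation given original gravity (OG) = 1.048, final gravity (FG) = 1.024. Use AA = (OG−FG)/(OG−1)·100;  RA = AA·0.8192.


AA = (1.048 − 1.024)/(1.048 − 1)·100 = 50.0000
RA = 50.0000·0.8192

40.9600 %


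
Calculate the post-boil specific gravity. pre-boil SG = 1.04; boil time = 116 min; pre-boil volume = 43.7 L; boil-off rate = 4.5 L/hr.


V_post = V_pre − rate·(t/60);  SG_post = 1 + (SG_pre−1)·V_pre/V_post
V_post = 43.7 − 4.5·(116/60) = 35.0000
SG_post = 1 + (1.04 − 1)·43.7/35.0000

1.0499


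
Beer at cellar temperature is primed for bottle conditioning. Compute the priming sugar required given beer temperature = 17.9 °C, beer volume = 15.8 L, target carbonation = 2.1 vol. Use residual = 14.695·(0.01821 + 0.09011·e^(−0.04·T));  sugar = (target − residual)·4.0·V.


residual = 14.695·(0.01821 + 0.09011·e^(−0.04·17.9)) = 0.9147
sugar = (2.1 − 0.9147)·4.0·15.8

74.9097 g


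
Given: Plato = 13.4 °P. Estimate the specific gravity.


SG = 259/(259 − P)
SG = 259/(259 − 13.4)

1.0546


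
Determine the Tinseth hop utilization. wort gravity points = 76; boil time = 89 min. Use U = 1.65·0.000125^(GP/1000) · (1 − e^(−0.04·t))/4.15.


bigness = 1.65·0.000125^(76/1000) = 0.8334
boil_factor = (1 − e^(−0.04·89))/4.15 = 0.2341
U = 0.8334 · 0.2341

0.1951
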